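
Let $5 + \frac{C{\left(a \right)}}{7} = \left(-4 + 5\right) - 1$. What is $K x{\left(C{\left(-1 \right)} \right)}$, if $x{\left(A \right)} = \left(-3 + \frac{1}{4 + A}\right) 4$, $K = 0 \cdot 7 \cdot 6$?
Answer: $0$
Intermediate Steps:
$K = 0$ ($K = 0 \cdot 6 = 0$)
$C{\left(a \right)} = -35$ ($C{\left(a \right)} = -35 + 7 \left(\left(-4 + 5\right) - 1\right) = -35 + 7 \left(1 - 1\right) = -35 + 7 \cdot 0 = -35 + 0 = -35$)
$x{\left(A \right)} = -12 + \frac{4}{4 + A}$
$K x{\left(C{\left(-1 \right)} \right)} = 0 \frac{4 \left(-11 - -105\right)}{4 - 35} = 0 \frac{4 \left(-11 + 105\right)}{-31} = 0 \cdot 4 \left(- \frac{1}{31}\right) 94 = 0 \left(- \frac{376}{31}\right) = 0$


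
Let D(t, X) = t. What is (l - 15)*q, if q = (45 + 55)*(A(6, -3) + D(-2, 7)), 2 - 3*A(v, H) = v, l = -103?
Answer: 118000/3 ≈ 39333.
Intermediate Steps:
A(v, H) = ⅔ - v/3
q = -1000/3 (q = (45 + 55)*((⅔ - ⅓*6) - 2) = 100*((⅔ - 2) - 2) = 100*(-4/3 - 2) = 100*(-10/3) = -1000/3 ≈ -333.33)
(l - 15)*q = (-103 - 15)*(-1000/3) = -118*(-1000/3) = 118000/3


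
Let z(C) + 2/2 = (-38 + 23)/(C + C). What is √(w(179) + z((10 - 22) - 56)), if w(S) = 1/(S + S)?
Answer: 3*I*√14600314/12172 ≈ 0.94176*I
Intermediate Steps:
z(C) = -1 - 15/(2*C) (z(C) = -1 + (-38 + 23)/(C + C) = -1 - 15*1/(2*C) = -1 - 15/(2*C))
w(S) = 1/(2*S)
√(w(179) + z((10 - 22) - 56)) = √((½)/179 + (-15/2 - ((10 - 22) - 56))/((10 - 22) - 56)) = √((½)*(1/179) + (-15/2 - (-12 - 56))/(-12 - 56)) = √(1/358 + (-15/2 - 1*(-68))/(-68)) = √(1/358 - (-15/2 + 68)/68) = √(1/358 - 1/68*121/2) = √(1/358 - 121/136) = √(-21591/24344) = 3*I*√14600314/12172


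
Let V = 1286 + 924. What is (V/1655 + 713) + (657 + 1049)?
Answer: 801131/331 ≈ 2420.3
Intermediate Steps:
V = 2210
(V/1655 + 713) + (657 + 1049) = (2210/1655 + 713) + (657 + 1049) = (2210*(1/1655) + 713) + 1706 = (442/331 + 713) + 1706 = 236445/331 + 1706 = 801131/331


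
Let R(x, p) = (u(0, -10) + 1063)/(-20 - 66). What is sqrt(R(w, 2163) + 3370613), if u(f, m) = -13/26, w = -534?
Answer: sqrt(24928962373)/86 ≈ 1835.9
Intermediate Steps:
u(f, m) = -1/2 (u(f, m) = -13*1/26 = -1/2)
R(x, p) = -2125/172 (R(x, p) = (-1/2 + 1063)/(-20 - 66) = (2125/2)/(-86) = (2125/2)*(-1/86) = -2125/172)
sqrt(R(w, 2163) + 3370613) = sqrt(-2125/172 + 3370613) = sqrt(579743311/172) = sqrt(24928962373)/86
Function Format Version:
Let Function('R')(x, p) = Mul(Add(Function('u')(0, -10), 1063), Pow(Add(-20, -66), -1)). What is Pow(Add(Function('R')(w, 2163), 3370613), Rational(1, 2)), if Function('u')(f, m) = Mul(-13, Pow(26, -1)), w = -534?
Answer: Mul(Rational(1, 86), Pow(24928962373, Rational(1, 2))) ≈ 1835.9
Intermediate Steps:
Function('u')(f, m) = Rational(-1, 2) (Function('u')(f, m) = Mul(-13, Rational(1, 26)) = Rational(-1, 2))
Function('R')(x, p) = Rational(-2125, 172) (Function('R')(x, p) = Mul(Add(Rational(-1, 2), 1063), Pow(Add(-20, -66), -1)) = Mul(Rational(2125, 2), Pow(-86, -1)) = Mul(Rational(2125, 2), Rational(-1, 86)) = Rational(-2125, 172))
Pow(Add(Function('R')(w, 2163), 3370613), Rational(1, 2)) = Pow(Add(Rational(-2125, 172), 3370613), Rational(1, 2)) = Pow(Rational(579743311, 172), Rational(1, 2)) = Mul(Rational(1, 86), Pow(24928962373, Rational(1, 2)))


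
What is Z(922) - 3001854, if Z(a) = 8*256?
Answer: -2999806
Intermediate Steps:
Z(a) = 2048
Z(922) - 3001854 = 2048 - 3001854 = -2999806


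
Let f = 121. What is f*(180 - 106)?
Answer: 8954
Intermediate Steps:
f*(180 - 106) = 121*(180 - 106) = 121*74 = 8954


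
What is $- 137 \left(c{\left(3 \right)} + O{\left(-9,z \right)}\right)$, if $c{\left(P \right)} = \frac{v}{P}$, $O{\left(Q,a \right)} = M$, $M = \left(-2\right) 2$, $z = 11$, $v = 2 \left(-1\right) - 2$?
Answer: $\frac{2192}{3} \approx 730.67$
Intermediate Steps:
$v = -4$ ($v = -2 - 2 = -4$)
$M = -4$
$O{\left(Q,a \right)} = -4$
$c{\left(P \right)} = - \frac{4}{P}$
$- 137 \left(c{\left(3 \right)} + O{\left(-9,z \right)}\right) = - 137 \left(- \frac{4}{3} - 4\right) = \left(-137\right) \left(- \frac{16}{3}\right) = \frac{2192}{3}$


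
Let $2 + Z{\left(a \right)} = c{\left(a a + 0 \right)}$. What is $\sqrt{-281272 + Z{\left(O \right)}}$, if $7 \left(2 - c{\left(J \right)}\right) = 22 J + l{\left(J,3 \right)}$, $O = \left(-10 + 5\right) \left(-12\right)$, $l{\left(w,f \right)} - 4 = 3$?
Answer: $\frac{13 i \sqrt{84833}}{7} \approx 540.91 i$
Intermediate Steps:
$l{\left(w,f \right)} = 7$ ($l{\left(w,f \right)} = 4 + 3 = 7$)
$O = 60$ ($O = \left(-5\right) \left(-12\right) = 60$)
$c{\left(J \right)} = 1 - \frac{22 J}{7}$ ($c{\left(J \right)} = 2 - \frac{22 J + 7}{7} = 2 - \frac{7 + 22 J}{7} = 2 - \left(1 + \frac{22 J}{7}\right) = 1 - \frac{22 J}{7}$)
$Z{\left(a \right)} = -1 - \frac{22 a^{2}}{7}$ ($Z{\left(a \right)} = -2 - \left(-1 + \frac{22 \left(a a + 0\right)}{7}\right) = -2 - \left(-1 + \frac{22 \left(a^{2} + 0\right)}{7}\right) = -2 - \left(-1 + \frac{22 a^{2}}{7}\right) = -1 - \frac{22 a^{2}}{7}$)
$\sqrt{-281272 + Z{\left(O \right)}} = \sqrt{-281272 - \left(1 + \frac{22 \cdot 60^{2}}{7}\right)} = \sqrt{-281272 - \frac{79207}{7}} = \sqrt{- \frac{2048111}{7}} = \frac{13 i \sqrt{84833}}{7}$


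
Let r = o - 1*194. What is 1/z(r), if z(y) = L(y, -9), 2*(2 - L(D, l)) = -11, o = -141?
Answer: 2/15 ≈ 0.13333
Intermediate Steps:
L(D, l) = 15/2 (L(D, l) = 2 - 1/2*(-11) = 2 + 11/2 = 15/2)
r = -335 (r = -141 - 1*194 = -141 - 194 = -335)
z(y) = 15/2
1/z(r) = 1/(15/2) = 2/15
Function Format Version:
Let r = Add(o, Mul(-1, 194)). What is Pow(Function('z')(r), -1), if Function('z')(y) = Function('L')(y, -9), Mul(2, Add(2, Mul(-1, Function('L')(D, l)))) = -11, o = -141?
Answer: Rational(2, 15) ≈ 0.13333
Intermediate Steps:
Function('L')(D, l) = Rational(15, 2) (Function('L')(D, l) = Add(2, Mul(Rational(-1, 2), -11)) = Add(2, Rational(11, 2)) = Rational(15, 2))
r = -335 (r = Add(-141, Mul(-1, 194)) = Add(-141, -194) = -335)
Function('z')(y) = Rational(15, 2)
Pow(Function('z')(r), -1) = Pow(Rational(15, 2), -1) = Rational(2, 15)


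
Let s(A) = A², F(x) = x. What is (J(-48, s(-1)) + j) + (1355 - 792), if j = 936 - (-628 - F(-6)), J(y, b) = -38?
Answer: 2083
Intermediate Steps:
j = 1558 (j = 936 - (-628 - 1*(-6)) = 936 - (-628 + 6) = 936 - 1*(-622) = 936 + 622 = 1558)
(J(-48, s(-1)) + j) + (1355 - 792) = (-38 + 1558) + (1355 - 792) = 1520 + 563 = 2083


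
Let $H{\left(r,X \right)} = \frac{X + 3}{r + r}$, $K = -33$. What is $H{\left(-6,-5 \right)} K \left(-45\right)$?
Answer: $\frac{495}{2} \approx 247.5$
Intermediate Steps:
$H{\left(r,X \right)} = \frac{3 + X}{2 r}$
$H{\left(-6,-5 \right)} K \left(-45\right) = \frac{3 - 5}{2 \left(-6\right)} \left(-33\right) \left(-45\right) = \frac{1}{2} \left(- \frac{1}{6}\right) \left(-2\right) \left(-33\right) \left(-45\right) = \frac{1}{6} \left(-33\right) \left(-45\right) = \left(- \frac{11}{2}\right) \left(-45\right) = \frac{495}{2}$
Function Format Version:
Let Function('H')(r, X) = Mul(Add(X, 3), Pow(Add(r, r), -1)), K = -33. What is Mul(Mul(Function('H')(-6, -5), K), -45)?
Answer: Rational(495, 2) ≈ 247.50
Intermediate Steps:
Function('H')(r, X) = Mul(Rational(1, 2), Pow(r, -1), Add(3, X)) (Function('H')(r, X) = Mul(Add(3, X), Pow(Mul(2, r), -1)) = Mul(Add(3, X), Mul(Rational(1, 2), Pow(r, -1))) = Mul(Rational(1, 2), Pow(r, -1), Add(3, X)))
Mul(Mul(Function('H')(-6, -5), K), -45) = Mul(Mul(Mul(Rational(1, 2), Pow(-6, -1), Add(3, -5)), -33), -45) = Mul(Mul(Mul(Rational(1, 2), Rational(-1, 6), -2), -33), -45) = Mul(Mul(Rational(1, 6), -33), -45) = Mul(Rational(-11, 2), -45) = Rational(495, 2)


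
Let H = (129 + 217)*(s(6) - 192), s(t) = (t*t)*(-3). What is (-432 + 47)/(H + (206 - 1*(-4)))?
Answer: 77/20718 ≈ 0.0037166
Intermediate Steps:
s(t) = -3*t² (s(t) = t²*(-3) = -3*t²)
H = -103800 (H = (129 + 217)*(-3*6² - 192) = 346*(-3*36 - 192) = 346*(-108 - 192) = 346*(-300) = -103800)
(-432 + 47)/(H + (206 - 1*(-4))) = (-432 + 47)/(-103800 + (206 - 1*(-4))) = -385/(-103800 + (206 + 4)) = -385/(-103800 + 210) = -385/(-103590) = -385*(-1/103590) = 77/20718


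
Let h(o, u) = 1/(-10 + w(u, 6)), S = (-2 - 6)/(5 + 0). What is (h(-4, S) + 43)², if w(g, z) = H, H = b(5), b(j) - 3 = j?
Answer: 7225/4 ≈ 1806.3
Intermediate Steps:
b(j) = 3 + j
H = 8 (H = 3 + 5 = 8)
w(g, z) = 8
S = -8/5 ≈ -1.6000
h(o, u) = -½ (h(o, u) = 1/(-10 + 8) = 1/(-2) = -½)
(h(-4, S) + 43)² = (-½ + 43)² = (85/2)² = 7225/4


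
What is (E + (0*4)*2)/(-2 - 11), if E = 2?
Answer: -2/13 ≈ -0.15385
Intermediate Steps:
(E + (0*4)*2)/(-2 - 11) = (2 + (0*4)*2)/(-2 - 11) = (2 + 0*2)/(-13) = -(2 + 0)/13 = -1/13*2 = -2/13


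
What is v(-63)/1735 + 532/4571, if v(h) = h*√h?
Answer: 76/653 - 189*I*√7/1735 ≈ 0.11639 - 0.28821*I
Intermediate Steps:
v(h) = h^(3/2)
v(-63)/1735 + 532/4571 = (-63)^(3/2)/1735 + 532/4571 = -189*I*√7*(1/1735) + 532*(1/4571) = -189*I*√7/1735 + 76/653 = 76/653 - 189*I*√7/1735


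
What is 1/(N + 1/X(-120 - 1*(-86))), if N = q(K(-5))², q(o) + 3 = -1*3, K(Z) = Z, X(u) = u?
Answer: 34/1223 ≈ 0.027801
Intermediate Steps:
q(o) = -6 (q(o) = -3 - 1*3 = -3 - 3 = -6)
N = 36 (N = (-6)² = 36)
1/(N + 1/X(-120 - 1*(-86))) = 1/(36 + 1/(-120 - 1*(-86))) = 1/(36 + 1/(-120 + 86)) = 1/(36 + 1/(-34)) = 1/(36 - 1/34) = 1/(1223/34) = 34/1223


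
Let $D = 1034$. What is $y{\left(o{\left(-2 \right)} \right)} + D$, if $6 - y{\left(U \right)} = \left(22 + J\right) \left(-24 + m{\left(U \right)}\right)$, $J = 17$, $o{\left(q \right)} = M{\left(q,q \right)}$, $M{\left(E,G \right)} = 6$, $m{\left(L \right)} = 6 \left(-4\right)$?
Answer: $2912$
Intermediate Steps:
$m{\left(L \right)} = -24$
$o{\left(q \right)} = 6$
$y{\left(U \right)} = 1878$ ($y{\left(U \right)} = 6 - \left(22 + 17\right) \left(-24 - 24\right) = 6 - 39 \left(-48\right) = 6 - -1872 = 6 + 1872 = 1878$)
$y{\left(o{\left(-2 \right)} \right)} + D = 1878 + 1034 = 2912$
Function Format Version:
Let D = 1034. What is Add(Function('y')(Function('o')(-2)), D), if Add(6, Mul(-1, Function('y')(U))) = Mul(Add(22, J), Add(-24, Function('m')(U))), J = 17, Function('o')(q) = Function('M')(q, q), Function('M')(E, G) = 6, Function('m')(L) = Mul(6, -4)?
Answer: 2912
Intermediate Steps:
Function('m')(L) = -24
Function('o')(q) = 6
Function('y')(U) = 1878 (Function('y')(U) = Add(6, Mul(-1, Mul(Add(22, 17), Add(-24, -24)))) = Add(6, Mul(-1, Mul(39, -48))) = Add(6, Mul(-1, -1872)) = Add(6, 1872) = 1878)
Add(Function('y')(Function('o')(-2)), D) = Add(1878, 1034) = 2912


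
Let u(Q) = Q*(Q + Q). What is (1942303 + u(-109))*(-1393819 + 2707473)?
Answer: 2582729151510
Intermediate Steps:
u(Q) = 2*Q**2 (u(Q) = Q*(2*Q) = 2*Q**2)
(1942303 + u(-109))*(-1393819 + 2707473) = (1942303 + 2*(-109)**2)*(-1393819 + 2707473) = (1942303 + 2*11881)*1313654 = (1942303 + 23762)*1313654 = 1966065*1313654 = 2582729151510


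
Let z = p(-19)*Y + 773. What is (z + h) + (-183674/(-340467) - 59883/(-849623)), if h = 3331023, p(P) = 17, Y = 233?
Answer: 964929913560688600/289268593941 ≈ 3.3358e+6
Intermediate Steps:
z = 4734 (z = 17*233 + 773 = 3961 + 773 = 4734)
(z + h) + (-183674/(-340467) - 59883/(-849623)) = (4734 + 3331023) + (-183674/(-340467) - 59883/(-849623)) = 3335757 + (-183674*(-1/340467) - 59883*(-1/849623)) = 3335757 + (183674/340467 + 59883/849623) = 3335757 + 176441840263/289268593941 = 964929913560688600/289268593941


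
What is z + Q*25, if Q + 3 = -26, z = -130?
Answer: -855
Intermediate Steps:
Q = -29 (Q = -3 - 26 = -29)
z + Q*25 = -130 - 29*25 = -130 - 725 = -855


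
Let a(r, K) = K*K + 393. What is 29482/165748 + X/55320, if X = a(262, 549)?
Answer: 2152195673/382049140 ≈ 5.6333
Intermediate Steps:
a(r, K) = 393 + K**2 (a(r, K) = K**2 + 393 = 393 + K**2)
X = 301794 (X = 393 + 549**2 = 393 + 301401 = 301794)
29482/165748 + X/55320 = 29482/165748 + 301794/55320 = 29482*(1/165748) + 301794*(1/55320) = 14741/82874 + 50299/9220 = 2152195673/382049140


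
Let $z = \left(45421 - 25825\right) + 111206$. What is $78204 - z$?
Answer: $-52598$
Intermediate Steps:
$z = 130802$ ($z = 19596 + 111206 = 130802$)
$78204 - z = 78204 - 130802 = -52598$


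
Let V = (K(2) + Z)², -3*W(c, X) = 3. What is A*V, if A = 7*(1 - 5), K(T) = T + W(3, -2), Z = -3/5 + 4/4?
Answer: -1372/25 ≈ -54.880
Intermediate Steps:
W(c, X) = -1 (W(c, X) = -⅓*3 = -1)
Z = ⅖ (Z = -3*⅕ + 4*(¼) = -⅗ + 1 = ⅖ ≈ 0.40000)
K(T) = -1 + T (K(T) = T - 1 = -1 + T)
A = -28 (A = 7*(-4) = -28)
V = 49/25 (V = ((-1 + 2) + ⅖)² = (1 + ⅖)² = (7/5)² = 49/25 ≈ 1.9600)
A*V = -28*49/25 = -1372/25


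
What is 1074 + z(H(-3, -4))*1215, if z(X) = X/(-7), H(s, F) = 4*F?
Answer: 26958/7 ≈ 3851.1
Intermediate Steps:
z(X) = -X/7 (z(X) = X*(-⅐) = -X/7)
1074 + z(H(-3, -4))*1215 = 1074 - 4*(-4)/7*1215 = 1074 - ⅐*(-16)*1215 = 1074 + (16/7)*1215 = 1074 + 19440/7 = 26958/7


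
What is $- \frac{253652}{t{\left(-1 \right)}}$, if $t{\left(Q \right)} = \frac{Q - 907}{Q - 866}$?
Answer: $- \frac{54979071}{227} \approx -2.422 \cdot 10^{5}$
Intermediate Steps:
$t{\left(Q \right)} = \frac{-907 + Q}{-866 + Q}$
$- \frac{253652}{t{\left(-1 \right)}} = - \frac{253652}{\frac{1}{-866 - 1} \left(-907 - 1\right)} = - \frac{253652}{\frac{1}{-867} \left(-908\right)} = - \frac{253652}{\left(- \frac{1}{867}\right) \left(-908\right)} = - \frac{253652}{\frac{908}{867}} = \left(-253652\right) \frac{867}{908} = - \frac{54979071}{227}$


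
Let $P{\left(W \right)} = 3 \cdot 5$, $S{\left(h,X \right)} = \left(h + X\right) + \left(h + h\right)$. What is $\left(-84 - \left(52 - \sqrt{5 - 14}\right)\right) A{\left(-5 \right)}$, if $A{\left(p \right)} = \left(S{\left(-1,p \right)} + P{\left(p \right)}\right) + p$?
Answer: $-272 + 6 i \approx -272.0 + 6.0 i$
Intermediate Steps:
$S{\left(h,X \right)} = X + 3 h$ ($S{\left(h,X \right)} = \left(X + h\right) + 2 h = X + 3 h$)
$P{\left(W \right)} = 15$
$A{\left(p \right)} = 12 + 2 p$ ($A{\left(p \right)} = \left(\left(p + 3 \left(-1\right)\right) + 15\right) + p = \left(\left(p - 3\right) + 15\right) + p = \left(\left(-3 + p\right) + 15\right) + p = \left(12 + p\right) + p = 12 + 2 p$)
$\left(-84 - \left(52 - \sqrt{5 - 14}\right)\right) A{\left(-5 \right)} = \left(-84 - \left(52 - \sqrt{5 - 14}\right)\right) \left(12 + 2 \left(-5\right)\right) = \left(-84 - \left(52 - \sqrt{-9}\right)\right) \left(12 - 10\right) = \left(-84 - \left(52 - 3 i\right)\right) 2 = \left(-136 + 3 i\right) 2 = -272 + 6 i$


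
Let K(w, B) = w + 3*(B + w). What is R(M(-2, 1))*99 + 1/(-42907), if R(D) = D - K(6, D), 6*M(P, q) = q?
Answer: -103362964/42907 ≈ -2409.0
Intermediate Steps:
M(P, q) = q/6
K(w, B) = 3*B + 4*w (K(w, B) = w + (3*B + 3*w) = 3*B + 4*w)
R(D) = -24 - 2*D (R(D) = D - (3*D + 4*6) = D - (3*D + 24) = D - (24 + 3*D) = D + (-24 - 3*D) = -24 - 2*D)
R(M(-2, 1))*99 + 1/(-42907) = (-24 - 1/3)*99 + 1/(-42907) = (-24 - 2*⅙)*99 - 1/42907 = (-24 - ⅓)*99 - 1/42907 = -73/3*99 - 1/42907 = -2409 - 1/42907 = -103362964/42907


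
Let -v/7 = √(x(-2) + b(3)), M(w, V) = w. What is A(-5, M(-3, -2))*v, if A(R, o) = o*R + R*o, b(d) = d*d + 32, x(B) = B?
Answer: -210*√39 ≈ -1311.4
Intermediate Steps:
b(d) = 32 + d² (b(d) = d² + 32 = 32 + d²)
A(R, o) = 2*R*o (A(R, o) = R*o + R*o = 2*R*o)
v = -7*√39 (v = -7*√(-2 + (32 + 3²)) = -7*√(-2 + (32 + 9)) = -7*√(-2 + 41) = -7*√39 ≈ -43.715)
A(-5, M(-3, -2))*v = (2*(-5)*(-3))*(-7*√39) = 30*(-7*√39) = -210*√39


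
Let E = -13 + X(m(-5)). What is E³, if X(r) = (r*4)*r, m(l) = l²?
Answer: 15382515303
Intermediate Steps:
X(r) = 4*r² (X(r) = (4*r)*r = 4*r²)
E = 2487 (E = -13 + 4*((-5)²)² = -13 + 4*25² = -13 + 4*625 = -13 + 2500 = 2487)
E³ = 2487³ = 15382515303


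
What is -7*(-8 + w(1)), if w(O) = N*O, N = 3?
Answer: 35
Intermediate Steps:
w(O) = 3*O
-7*(-8 + w(1)) = -7*(-8 + 3*1) = -7*(-8 + 3) = -7*(-5) = 35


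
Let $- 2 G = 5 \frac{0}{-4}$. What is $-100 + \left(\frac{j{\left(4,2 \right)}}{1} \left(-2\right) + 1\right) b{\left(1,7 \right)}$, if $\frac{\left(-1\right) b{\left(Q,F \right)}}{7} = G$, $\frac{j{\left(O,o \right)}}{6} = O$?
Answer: $-100$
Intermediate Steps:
$j{\left(O,o \right)} = 6 O$
$G = 0$ ($G = - \frac{5 \frac{0}{-4}}{2} = - \frac{5 \cdot 0 \left(- \frac{1}{4}\right)}{2} = - \frac{5 \cdot 0}{2} = \left(- \frac{1}{2}\right) 0 = 0$)
$b{\left(Q,F \right)} = 0$ ($b{\left(Q,F \right)} = \left(-7\right) 0 = 0$)
$-100 + \left(\frac{j{\left(4,2 \right)}}{1} \left(-2\right) + 1\right) b{\left(1,7 \right)} = -100 + \left(\frac{6 \cdot 4}{1} \left(-2\right) + 1\right) 0 = -100 + \left(24 \cdot 1 \left(-2\right) + 1\right) 0 = -100 + \left(24 \left(-2\right) + 1\right) 0 = -100 + \left(-48 + 1\right) 0 = -100 - 0 = -100 + 0 = -100$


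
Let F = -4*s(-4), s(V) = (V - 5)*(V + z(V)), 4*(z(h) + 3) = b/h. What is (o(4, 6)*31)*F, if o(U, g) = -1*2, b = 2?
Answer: 15903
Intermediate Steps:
z(h) = -3 + 1/(2*h) (z(h) = -3 + (2/h)/4 = -3 + 1/(2*h))
o(U, g) = -2
s(V) = (-5 + V)*(-3 + V + 1/(2*V)) (s(V) = (V - 5)*(V + (-3 + 1/(2*V))) = (-5 + V)*(-3 + V + 1/(2*V)))
F = -513/2 (F = -4*(31/2 + (-4)**2 - 8*(-4) - 5/2/(-4)) = -4*(31/2 + 16 + 32 - 5/2*(-1/4)) = -4*(31/2 + 16 + 32 + 5/8) = -4*513/8 = -513/2 ≈ -256.50)
(o(4, 6)*31)*F = -2*31*(-513/2) = -62*(-513/2) = 15903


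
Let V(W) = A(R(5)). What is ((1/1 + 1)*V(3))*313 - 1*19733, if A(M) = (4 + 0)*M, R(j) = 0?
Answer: -19733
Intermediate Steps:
A(M) = 4*M
V(W) = 0 (V(W) = 4*0 = 0)
((1/1 + 1)*V(3))*313 - 1*19733 = ((1/1 + 1)*0)*313 - 1*19733 = ((1 + 1)*0)*313 - 19733 = (2*0)*313 - 19733 = 0*313 - 19733 = 0 - 19733 = -19733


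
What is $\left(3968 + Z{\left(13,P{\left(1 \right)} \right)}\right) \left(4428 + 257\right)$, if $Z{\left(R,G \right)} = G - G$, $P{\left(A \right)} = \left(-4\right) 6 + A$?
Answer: $18590080$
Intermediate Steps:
$P{\left(A \right)} = -24 + A$
$Z{\left(R,G \right)} = 0$
$\left(3968 + Z{\left(13,P{\left(1 \right)} \right)}\right) \left(4428 + 257\right) = \left(3968 + 0\right) \left(4428 + 257\right) = 3968 \cdot 4685 = 18590080$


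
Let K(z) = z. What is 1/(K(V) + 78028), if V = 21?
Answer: 1/78049 ≈ 1.2812e-5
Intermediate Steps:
1/(K(V) + 78028) = 1/(21 + 78028) = 1/78049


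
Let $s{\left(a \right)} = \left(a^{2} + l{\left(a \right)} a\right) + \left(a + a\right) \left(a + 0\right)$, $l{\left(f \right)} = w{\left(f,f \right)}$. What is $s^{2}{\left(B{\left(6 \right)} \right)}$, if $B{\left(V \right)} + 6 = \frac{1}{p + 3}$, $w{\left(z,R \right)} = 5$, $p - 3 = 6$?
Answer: $\frac{1456849}{256} \approx 5690.8$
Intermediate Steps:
$p = 9$ ($p = 3 + 6 = 9$)
$l{\left(f \right)} = 5$
$B{\left(V \right)} = - \frac{71}{12}$ ($B{\left(V \right)} = -6 + \frac{1}{9 + 3} = -6 + \frac{1}{12} = - \frac{71}{12}$)
$s{\left(a \right)} = 3 a^{2} + 5 a$ ($s{\left(a \right)} = \left(a^{2} + 5 a\right) + \left(a + a\right) \left(a + 0\right) = \left(a^{2} + 5 a\right) + 2 a a = \left(a^{2} + 5 a\right) + 2 a^{2} = 3 a^{2} + 5 a$)
$s^{2}{\left(B{\left(6 \right)} \right)} = \left(- \frac{71 \left(5 + 3 \left(- \frac{71}{12}\right)\right)}{12}\right)^{2} = \left(- \frac{71 \left(5 - \frac{71}{4}\right)}{12}\right)^{2} = \left(\left(- \frac{71}{12}\right) \left(- \frac{51}{4}\right)\right)^{2} = \left(\frac{1207}{16}\right)^{2} = \frac{1456849}{256}$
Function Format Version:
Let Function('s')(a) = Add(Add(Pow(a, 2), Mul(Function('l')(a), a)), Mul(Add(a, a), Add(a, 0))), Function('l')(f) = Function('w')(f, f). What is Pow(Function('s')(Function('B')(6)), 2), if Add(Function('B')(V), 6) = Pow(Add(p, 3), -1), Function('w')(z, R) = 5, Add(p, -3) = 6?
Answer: Rational(1456849, 256) ≈ 5690.8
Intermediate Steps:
p = 9 (p = Add(3, 6) = 9)
Function('l')(f) = 5
Function('B')(V) = Rational(-71, 12) (Function('B')(V) = Add(-6, Pow(Add(9, 3), -1)) = Add(-6, Pow(12, -1)) = Add(-6, Rational(1, 12)) = Rational(-71, 12))
Function('s')(a) = Add(Mul(3, Pow(a, 2)), Mul(5, a)) (Function('s')(a) = Add(Add(Pow(a, 2), Mul(5, a)), Mul(Add(a, a), Add(a, 0))) = Add(Add(Pow(a, 2), Mul(5, a)), Mul(Mul(2, a), a)) = Add(Add(Pow(a, 2), Mul(5, a)), Mul(2, Pow(a, 2))) = Add(Mul(3, Pow(a, 2)), Mul(5, a)))
Pow(Function('s')(Function('B')(6)), 2) = Pow(Mul(Rational(-71, 12), Add(5, Mul(3, Rational(-71, 12)))), 2) = Pow(Mul(Rational(-71, 12), Add(5, Rational(-71, 4))), 2) = Pow(Mul(Rational(-71, 12), Rational(-51, 4)), 2) = Pow(Rational(1207, 16), 2) = Rational(1456849, 256)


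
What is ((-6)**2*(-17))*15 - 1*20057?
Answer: -29237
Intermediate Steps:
((-6)**2*(-17))*15 - 1*20057 = (36*(-17))*15 - 20057 = -612*15 - 20057 = -9180 - 20057 = -29237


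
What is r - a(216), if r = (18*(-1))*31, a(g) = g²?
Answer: -47214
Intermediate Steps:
r = -558 (r = -18*31 = -558)
r - a(216) = -558 - 1*216² = -558 - 1*46656 = -558 - 46656 = -47214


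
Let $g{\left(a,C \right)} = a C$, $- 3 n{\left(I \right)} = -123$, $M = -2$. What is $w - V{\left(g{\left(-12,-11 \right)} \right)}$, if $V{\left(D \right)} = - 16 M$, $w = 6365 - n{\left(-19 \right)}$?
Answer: $6292$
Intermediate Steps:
$n{\left(I \right)} = 41$ ($n{\left(I \right)} = \left(- \frac{1}{3}\right) \left(-123\right) = 41$)
$g{\left(a,C \right)} = C a$
$w = 6324$ ($w = 6365 - 41 = 6324$)
$V{\left(D \right)} = 32$ ($V{\left(D \right)} = \left(-16\right) \left(-2\right) = 32$)
$w - V{\left(g{\left(-12,-11 \right)} \right)} = 6324 - 32 = 6292$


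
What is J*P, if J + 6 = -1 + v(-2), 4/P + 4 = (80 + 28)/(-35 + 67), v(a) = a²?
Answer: 96/5 ≈ 19.200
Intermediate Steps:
P = -32/5 (P = 4/(-4 + (80 + 28)/(-35 + 67)) = 4/(-4 + 108/32) = 4/(-4 + 108*(1/32)) = 4/(-4 + 27/8) = 4/(-5/8) = 4*(-8/5) = -32/5 ≈ -6.4000)
J = -3 (J = -6 + (-1 + (-2)²) = -6 + (-1 + 4) = -6 + 3 = -3)
J*P = -3*(-32/5) = 96/5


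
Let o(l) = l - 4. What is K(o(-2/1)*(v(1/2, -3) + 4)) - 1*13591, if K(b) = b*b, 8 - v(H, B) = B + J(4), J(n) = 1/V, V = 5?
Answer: -142639/25 ≈ -5705.6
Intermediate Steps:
J(n) = 1/5
v(H, B) = 39/5 - B (v(H, B) = 8 - (B + 1/5) = 8 - (1/5 + B) = 8 + (-1/5 - B) = 39/5 - B)
o(l) = -4 + l
K(b) = b**2
K(o(-2/1)*(v(1/2, -3) + 4)) - 1*13591 = ((-4 - 2/1)*((39/5 - 1*(-3)) + 4))**2 - 1*13591 = ((-4 - 2*1)*((39/5 + 3) + 4))**2 - 13591 = ((-4 - 2)*(54/5 + 4))**2 - 13591 = (-6*74/5)**2 - 13591 = (-444/5)**2 - 13591 = 197136/25 - 13591 = -142639/25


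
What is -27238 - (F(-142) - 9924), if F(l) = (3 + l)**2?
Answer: -36635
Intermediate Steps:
-27238 - (F(-142) - 9924) = -27238 - ((3 - 142)**2 - 9924) = -27238 - ((-139)**2 - 9924) = -27238 - (19321 - 9924) = -27238 - 1*9397 = -27238 - 9397 = -36635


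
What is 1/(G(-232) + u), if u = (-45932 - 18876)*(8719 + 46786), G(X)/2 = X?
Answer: -1/3597168504 ≈ -2.7800e-10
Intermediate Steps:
G(X) = 2*X
u = -3597168040 (u = -64808*55505 = -3597168040)
1/(G(-232) + u) = 1/(2*(-232) - 3597168040) = 1/(-464 - 3597168040) = 1/(-3597168504) = -1/3597168504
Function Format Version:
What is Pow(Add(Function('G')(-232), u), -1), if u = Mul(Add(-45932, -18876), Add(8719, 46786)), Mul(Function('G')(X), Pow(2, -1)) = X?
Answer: Rational(-1, 3597168504) ≈ -2.7800e-10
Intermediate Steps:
Function('G')(X) = Mul(2, X)
u = -3597168040 (u = Mul(-64808, 55505) = -3597168040)
Pow(Add(Function('G')(-232), u), -1) = Pow(Add(Mul(2, -232), -3597168040), -1) = Pow(Add(-464, -3597168040), -1) = Pow(-3597168504, -1) = Rational(-1, 3597168504)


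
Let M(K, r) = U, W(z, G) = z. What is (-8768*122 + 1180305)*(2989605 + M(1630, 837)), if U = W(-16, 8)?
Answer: 330675449701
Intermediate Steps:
U = -16
M(K, r) = -16
(-8768*122 + 1180305)*(2989605 + M(1630, 837)) = (-8768*122 + 1180305)*(2989605 - 16) = (-1069696 + 1180305)*2989589 = 110609*2989589 = 330675449701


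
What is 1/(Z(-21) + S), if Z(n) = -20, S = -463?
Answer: -1/483 ≈ -0.0020704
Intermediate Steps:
1/(Z(-21) + S) = 1/(-20 - 463) = 1/(-483) = -1/483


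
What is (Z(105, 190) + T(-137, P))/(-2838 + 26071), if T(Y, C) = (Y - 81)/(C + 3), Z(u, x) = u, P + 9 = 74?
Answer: 3461/789922 ≈ 0.0043814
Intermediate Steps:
P = 65 (P = -9 + 74 = 65)
T(Y, C) = (-81 + Y)/(3 + C)
(Z(105, 190) + T(-137, P))/(-2838 + 26071) = (105 + (-81 - 137)/(3 + 65))/(-2838 + 26071) = (105 - 218/68)/23233 = (105 + (1/68)*(-218))*(1/23233) = (105 - 109/34)*(1/23233) = (3461/34)*(1/23233) = 3461/789922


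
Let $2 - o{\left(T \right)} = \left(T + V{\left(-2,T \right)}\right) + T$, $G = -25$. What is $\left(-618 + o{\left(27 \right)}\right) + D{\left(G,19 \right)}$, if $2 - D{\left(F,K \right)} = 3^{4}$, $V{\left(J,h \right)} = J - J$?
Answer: $-749$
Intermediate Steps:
$V{\left(J,h \right)} = 0$
$o{\left(T \right)} = 2 - 2 T$ ($o{\left(T \right)} = 2 - \left(\left(T + 0\right) + T\right) = 2 - \left(T + T\right) = 2 - 2 T$)
$D{\left(F,K \right)} = -79$ ($D{\left(F,K \right)} = 2 - 3^{4} = 2 - 81 = -79$)
$\left(-618 + o{\left(27 \right)}\right) + D{\left(G,19 \right)} = \left(-618 + \left(2 - 54\right)\right) - 79 = \left(-618 - 52\right) - 79 = -670 - 79 = -749$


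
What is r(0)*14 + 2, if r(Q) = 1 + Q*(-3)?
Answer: 16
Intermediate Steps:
r(Q) = 1 - 3*Q
r(0)*14 + 2 = (1 - 3*0)*14 + 2 = (1 + 0)*14 + 2 = 1*14 + 2 = 14 + 2 = 16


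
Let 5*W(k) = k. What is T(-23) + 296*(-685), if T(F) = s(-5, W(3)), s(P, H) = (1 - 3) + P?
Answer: -202767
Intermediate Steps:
W(k) = k/5
s(P, H) = -2 + P
T(F) = -7 (T(F) = -2 - 5 = -7)
T(-23) + 296*(-685) = -7 + 296*(-685) = -7 - 202760 = -202767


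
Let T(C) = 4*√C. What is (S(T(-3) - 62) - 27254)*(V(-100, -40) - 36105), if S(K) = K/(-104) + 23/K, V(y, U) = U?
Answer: 36145*(2834292*√3 + 43933097*I)/(52*(2*√3 + 31*I)) ≈ 9.8509e+8 + 3887.8*I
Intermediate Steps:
S(K) = 23/K - K/104 (S(K) = K*(-1/104) + 23/K = -K/104 + 23/K = 23/K - K/104)
(S(T(-3) - 62) - 27254)*(V(-100, -40) - 36105) = ((23/(4*√(-3) - 62) - (4*√(-3) - 62)/104) - 27254)*(-40 - 36105) = ((23/(4*(I*√3) - 62) - (4*(I*√3) - 62)/104) - 27254)*(-36145) = ((23/(4*I*√3 - 62) - (4*I*√3 - 62)/104) - 27254)*(-36145) = ((23/(-62 + 4*I*√3) - (-62 + 4*I*√3)/104) - 27254)*(-36145) = ((23/(-62 + 4*I*√3) + (31/52 - I*√3/26)) - 27254)*(-36145) = ((31/52 + 23/(-62 + 4*I*√3) - I*√3/26) - 27254)*(-36145) = (-1417177/52 + 23/(-62 + 4*I*√3) - I*√3/26)*(-36145) = 51223862665/52 - 831335/(-62 + 4*I*√3) + 36145*I*√3/26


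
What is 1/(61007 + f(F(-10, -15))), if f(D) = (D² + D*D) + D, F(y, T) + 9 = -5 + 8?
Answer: 1/61073 ≈ 1.6374e-5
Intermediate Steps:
F(y, T) = -6 (F(y, T) = -9 + (-5 + 8) = -9 + 3 = -6)
f(D) = D + 2*D² (f(D) = (D² + D²) + D = 2*D² + D = D + 2*D²)
1/(61007 + f(F(-10, -15))) = 1/(61007 - 6*(1 + 2*(-6))) = 1/(61007 - 6*(1 - 12)) = 1/(61007 - 6*(-11)) = 1/(61007 + 66) = 1/61073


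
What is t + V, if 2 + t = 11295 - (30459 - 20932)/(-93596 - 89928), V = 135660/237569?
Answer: 492397591556411/43599613156 ≈ 11294.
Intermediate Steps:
V = 135660/237569 (V = 135660*(1/237569) = 135660/237569 ≈ 0.57103)
t = 2072546059/183524 (t = -2 + (11295 - (30459 - 20932)/(-93596 - 89928)) = -2 + (11295 - 9527/(-183524)) = -2 + (11295 - 9527*(-1)/183524) = -2 + (11295 - 1*(-9527/183524)) = -2 + (11295 + 9527/183524) = -2 + 2072913107/183524 = 2072546059/183524 ≈ 11293.)
t + V = 2072546059/183524 + 135660/237569 = 492397591556411/43599613156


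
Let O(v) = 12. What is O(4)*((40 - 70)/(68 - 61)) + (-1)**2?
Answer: -353/7 ≈ -50.429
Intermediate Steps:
O(4)*((40 - 70)/(68 - 61)) + (-1)**2 = 12*((40 - 70)/(68 - 61)) + (-1)**2 = 12*(-30/7) + 1 = -360/7 + 1 = -353/7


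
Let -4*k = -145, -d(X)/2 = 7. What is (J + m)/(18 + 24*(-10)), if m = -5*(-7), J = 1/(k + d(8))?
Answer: -3119/19758 ≈ -0.15786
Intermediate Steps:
d(X) = -14 (d(X) = -2*7 = -14)
k = 145/4 (k = -¼*(-145) = 145/4 ≈ 36.250)
J = 4/89 (J = 1/(145/4 - 14) = 1/(89/4) = 4/89 ≈ 0.044944)
m = 35
(J + m)/(18 + 24*(-10)) = (4/89 + 35)/(18 + 24*(-10)) = (3119/89)/(18 - 240) = (3119/89)/(-222) = -1/222*3119/89 = -3119/19758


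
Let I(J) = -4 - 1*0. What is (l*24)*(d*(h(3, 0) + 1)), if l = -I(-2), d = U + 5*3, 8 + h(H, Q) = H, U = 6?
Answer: -8064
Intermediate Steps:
I(J) = -4 (I(J) = -4 + 0 = -4)
h(H, Q) = -8 + H
d = 21 (d = 6 + 5*3 = 6 + 15 = 21)
l = 4 (l = -1*(-4) = 4)
(l*24)*(d*(h(3, 0) + 1)) = (4*24)*(21*((-8 + 3) + 1)) = 96*(21*(-5 + 1)) = 96*(21*(-4)) = 96*(-84) = -8064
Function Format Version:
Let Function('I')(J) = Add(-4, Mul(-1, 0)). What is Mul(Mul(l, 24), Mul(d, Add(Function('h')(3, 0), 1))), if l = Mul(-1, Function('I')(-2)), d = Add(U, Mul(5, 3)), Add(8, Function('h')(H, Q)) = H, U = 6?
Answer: -8064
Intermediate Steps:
Function('I')(J) = -4 (Function('I')(J) = Add(-4, 0) = -4)
Function('h')(H, Q) = Add(-8, H)
d = 21 (d = Add(6, Mul(5, 3)) = Add(6, 15) = 21)
l = 4 (l = Mul(-1, -4) = 4)
Mul(Mul(l, 24), Mul(d, Add(Function('h')(3, 0), 1))) = Mul(Mul(4, 24), Mul(21, Add(Add(-8, 3), 1))) = Mul(96, Mul(21, Add(-5, 1))) = Mul(96, Mul(21, -4)) = Mul(96, -84) = -8064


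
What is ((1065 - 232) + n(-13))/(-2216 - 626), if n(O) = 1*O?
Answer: -410/1421 ≈ -0.28853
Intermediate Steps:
n(O) = O
((1065 - 232) + n(-13))/(-2216 - 626) = ((1065 - 232) - 13)/(-2216 - 626) = (833 - 13)/(-2842) = 820*(-1/2842) = -410/1421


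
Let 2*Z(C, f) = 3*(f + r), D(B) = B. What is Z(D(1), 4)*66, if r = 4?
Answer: 792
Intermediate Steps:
Z(C, f) = 6 + 3*f/2 (Z(C, f) = (3*(f + 4))/2 = (3*(4 + f))/2 = (12 + 3*f)/2 = 6 + 3*f/2)
Z(D(1), 4)*66 = (6 + (3/2)*4)*66 = (6 + 6)*66 = 12*66 = 792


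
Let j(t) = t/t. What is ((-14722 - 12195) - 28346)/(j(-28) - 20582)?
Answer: 55263/20581 ≈ 2.6851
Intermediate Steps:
j(t) = 1
((-14722 - 12195) - 28346)/(j(-28) - 20582) = ((-14722 - 12195) - 28346)/(1 - 20582) = (-26917 - 28346)/(-20581) = -55263*(-1/20581) = 55263/20581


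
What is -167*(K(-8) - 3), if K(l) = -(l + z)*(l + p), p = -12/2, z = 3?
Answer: 12191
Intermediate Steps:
p = -6 (p = -12*½ = -6)
K(l) = -(-6 + l)*(3 + l) (K(l) = -(l + 3)*(l - 6) = -(3 + l)*(-6 + l) = -(-6 + l)*(3 + l))
-167*(K(-8) - 3) = -167*((18 - 1*(-8)² + 3*(-8)) - 3) = -167*((18 - 1*64 - 24) - 3) = -167*((18 - 64 - 24) - 3) = -167*(-70 - 3) = -167*(-73) = 12191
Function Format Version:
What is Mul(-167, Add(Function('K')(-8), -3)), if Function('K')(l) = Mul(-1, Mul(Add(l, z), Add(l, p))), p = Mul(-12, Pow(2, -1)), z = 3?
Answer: 12191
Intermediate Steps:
p = -6 (p = Mul(-12, Rational(1, 2)) = -6)
Function('K')(l) = Mul(-1, Add(-6, l), Add(3, l)) (Function('K')(l) = Mul(-1, Mul(Add(l, 3), Add(l, -6))) = Mul(-1, Mul(Add(3, l), Add(-6, l))) = Mul(-1, Mul(Add(-6, l), Add(3, l))) = Mul(-1, Add(-6, l), Add(3, l)))
Mul(-167, Add(Function('K')(-8), -3)) = Mul(-167, Add(Add(18, Mul(-1, Pow(-8, 2)), Mul(3, -8)), -3)) = Mul(-167, Add(Add(18, Mul(-1, 64), -24), -3)) = Mul(-167, Add(Add(18, -64, -24), -3)) = Mul(-167, Add(-70, -3)) = Mul(-167, -73) = 12191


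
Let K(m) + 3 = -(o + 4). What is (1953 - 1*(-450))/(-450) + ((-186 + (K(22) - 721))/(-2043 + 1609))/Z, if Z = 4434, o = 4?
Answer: -21406548/4009075 ≈ -5.3395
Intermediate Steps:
K(m) = -11 (K(m) = -3 - (4 + 4) = -3 - 1*8 = -3 - 8 = -11)
(1953 - 1*(-450))/(-450) + ((-186 + (K(22) - 721))/(-2043 + 1609))/Z = (1953 - 1*(-450))/(-450) + ((-186 + (-11 - 721))/(-2043 + 1609))/4434 = (1953 + 450)*(-1/450) + ((-186 - 732)/(-434))*(1/4434) = 2403*(-1/450) - 918*(-1/434)*(1/4434) = -267/50 + (459/217)*(1/4434) = -267/50 + 153/320726 = -21406548/4009075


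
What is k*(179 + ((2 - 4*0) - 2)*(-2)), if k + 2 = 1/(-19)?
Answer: -6981/19 ≈ -367.42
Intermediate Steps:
k = -39/19 (k = -2 + 1/(-19) = -2 - 1/19 = -39/19 ≈ -2.0526)
k*(179 + ((2 - 4*0) - 2)*(-2)) = -39*(179 + ((2 - 4*0) - 2)*(-2))/19 = -39*(179 + ((2 + 0) - 2)*(-2))/19 = -39*(179 + (2 - 2)*(-2))/19 = -39*(179 + 0*(-2))/19 = -39*(179 + 0)/19 = -39/19*179 = -6981/19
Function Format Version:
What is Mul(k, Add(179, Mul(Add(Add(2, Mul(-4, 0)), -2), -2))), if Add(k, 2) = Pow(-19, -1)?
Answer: Rational(-6981, 19) ≈ -367.42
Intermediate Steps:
k = Rational(-39, 19) (k = Add(-2, Pow(-19, -1)) = Add(-2, Rational(-1, 19)) = Rational(-39, 19) ≈ -2.0526)
Mul(k, Add(179, Mul(Add(Add(2, Mul(-4, 0)), -2), -2))) = Mul(Rational(-39, 19), Add(179, Mul(Add(Add(2, Mul(-4, 0)), -2), -2))) = Mul(Rational(-39, 19), Add(179, Mul(Add(Add(2, 0), -2), -2))) = Mul(Rational(-39, 19), Add(179, Mul(Add(2, -2), -2))) = Mul(Rational(-39, 19), Add(179, Mul(0, -2))) = Mul(Rational(-39, 19), Add(179, 0)) = Mul(Rational(-39, 19), 179) = Rational(-6981, 19)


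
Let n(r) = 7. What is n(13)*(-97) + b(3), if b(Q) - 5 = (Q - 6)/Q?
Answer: -675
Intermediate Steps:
b(Q) = 5 + (-6 + Q)/Q (b(Q) = 5 + (Q - 6)/Q = 5 + (-6 + Q)/Q)
n(13)*(-97) + b(3) = 7*(-97) + (6 - 6/3) = -679 + (6 - 6*1/3) = -679 + (6 - 2) = -679 + 4 = -675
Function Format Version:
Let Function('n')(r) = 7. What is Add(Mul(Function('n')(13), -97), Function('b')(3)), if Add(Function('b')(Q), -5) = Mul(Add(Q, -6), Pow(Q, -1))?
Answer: -675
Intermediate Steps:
Function('b')(Q) = Add(5, Mul(Pow(Q, -1), Add(-6, Q))) (Function('b')(Q) = Add(5, Mul(Add(Q, -6), Pow(Q, -1))) = Add(5, Mul(Add(-6, Q), Pow(Q, -1))) = Add(5, Mul(Pow(Q, -1), Add(-6, Q))))
Add(Mul(Function('n')(13), -97), Function('b')(3)) = Add(Mul(7, -97), Add(6, Mul(-6, Pow(3, -1)))) = Add(-679, Add(6, Mul(-6, Rational(1, 3)))) = Add(-679, Add(6, -2)) = Add(-679, 4) = -675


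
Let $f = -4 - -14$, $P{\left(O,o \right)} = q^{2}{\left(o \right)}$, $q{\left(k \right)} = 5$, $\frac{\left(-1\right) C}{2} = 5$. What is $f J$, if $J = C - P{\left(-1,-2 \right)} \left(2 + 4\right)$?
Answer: $-1600$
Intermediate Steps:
$C = -10$ ($C = \left(-2\right) 5 = -10$)
$P{\left(O,o \right)} = 25$ ($P{\left(O,o \right)} = 5^{2} = 25$)
$f = 10$ ($f = -4 + 14 = 10$)
$J = -160$ ($J = -10 - 25 \left(2 + 4\right) = -10 - 25 \cdot 6 = -10 - 150 = -160$)
$f J = 10 \left(-160\right) = -1600$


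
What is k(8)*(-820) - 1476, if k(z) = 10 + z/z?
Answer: -10496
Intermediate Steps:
k(z) = 11 (k(z) = 10 + 1 = 11)
k(8)*(-820) - 1476 = 11*(-820) - 1476 = -9020 - 1476 = -10496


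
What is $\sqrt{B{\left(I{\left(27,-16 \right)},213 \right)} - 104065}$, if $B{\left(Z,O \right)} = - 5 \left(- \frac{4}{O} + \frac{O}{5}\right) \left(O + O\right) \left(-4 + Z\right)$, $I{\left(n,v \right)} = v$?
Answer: $\sqrt{1709895} \approx 1307.6$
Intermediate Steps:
$B{\left(Z,O \right)} = 2 O \left(-4 + Z\right) \left(- O + \frac{20}{O}\right)$ ($B{\left(Z,O \right)} = - 5 \left(- \frac{4}{O} + O \frac{1}{5}\right) 2 O \left(-4 + Z\right) = - 5 \left(- \frac{4}{O} + \frac{O}{5}\right) 2 O \left(-4 + Z\right) = \left(- O + \frac{20}{O}\right) 2 O \left(-4 + Z\right) = 2 O \left(-4 + Z\right) \left(- O + \frac{20}{O}\right)$)
$\sqrt{B{\left(I{\left(27,-16 \right)},213 \right)} - 104065} = \sqrt{\left(-160 + 8 \cdot 213^{2} + 40 \left(-16\right) - - 32 \cdot 213^{2}\right) - 104065} = \sqrt{\left(-160 + 8 \cdot 45369 - 640 - \left(-32\right) 45369\right) - 104065} = \sqrt{\left(-160 + 362952 - 640 + 1451808\right) - 104065} = \sqrt{1813960 - 104065} = \sqrt{1709895}$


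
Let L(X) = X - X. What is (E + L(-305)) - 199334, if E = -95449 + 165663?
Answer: -129120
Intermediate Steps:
L(X) = 0
E = 70214
(E + L(-305)) - 199334 = (70214 + 0) - 199334 = 70214 - 199334 = -129120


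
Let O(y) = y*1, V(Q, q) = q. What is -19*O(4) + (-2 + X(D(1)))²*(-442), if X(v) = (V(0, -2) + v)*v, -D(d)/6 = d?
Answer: -935348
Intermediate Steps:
O(y) = y
D(d) = -6*d
X(v) = v*(-2 + v) (X(v) = (-2 + v)*v = v*(-2 + v))
-19*O(4) + (-2 + X(D(1)))²*(-442) = -19*4 + (-2 + (-6*1)*(-2 - 6*1))²*(-442) = -76 + (-2 - 6*(-2 - 6))²*(-442) = -76 + (-2 - 6*(-8))²*(-442) = -76 + (-2 + 48)²*(-442) = -76 + 46²*(-442) = -76 + 2116*(-442) = -76 - 935272 = -935348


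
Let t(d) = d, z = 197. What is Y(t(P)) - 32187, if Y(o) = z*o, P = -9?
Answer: -33960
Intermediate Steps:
Y(o) = 197*o
Y(t(P)) - 32187 = 197*(-9) - 32187 = -1773 - 32187 = -33960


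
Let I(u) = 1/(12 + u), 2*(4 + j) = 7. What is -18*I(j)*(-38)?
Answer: 1368/23 ≈ 59.478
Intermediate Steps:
j = -½ (j = -4 + (½)*7 = -4 + 7/2 = -½ ≈ -0.50000)
-18*I(j)*(-38) = -18/(12 - ½)*(-38) = -18/23/2*(-38) = -18*2/23*(-38) = -36/23*(-38) = 1368/23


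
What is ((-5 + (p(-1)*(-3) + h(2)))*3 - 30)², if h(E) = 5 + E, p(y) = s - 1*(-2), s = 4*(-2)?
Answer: 900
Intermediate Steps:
s = -8
p(y) = -6 (p(y) = -8 - 1*(-2) = -8 + 2 = -6)
((-5 + (p(-1)*(-3) + h(2)))*3 - 30)² = ((-5 + (-6*(-3) + (5 + 2)))*3 - 30)² = ((-5 + (18 + 7))*3 - 30)² = ((-5 + 25)*3 - 30)² = (20*3 - 30)² = (60 - 30)² = 30² = 900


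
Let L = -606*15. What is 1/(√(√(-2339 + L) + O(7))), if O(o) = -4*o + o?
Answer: (-21 + I*√11429)^(-½) ≈ 0.060866 - 0.073986*I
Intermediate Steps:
O(o) = -3*o
L = -9090
1/(√(√(-2339 + L) + O(7))) = 1/(√(√(-2339 - 9090) - 3*7)) = 1/(√(√(-11429) - 21)) = 1/(√(I*√11429 - 21)) = 1/(√(-21 + I*√11429)) = (-21 + I*√11429)^(-½)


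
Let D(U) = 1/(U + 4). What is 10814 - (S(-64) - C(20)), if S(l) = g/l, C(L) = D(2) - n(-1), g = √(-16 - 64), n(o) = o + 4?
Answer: 64867/6 + I*√5/16 ≈ 10811.0 + 0.13975*I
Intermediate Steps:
n(o) = 4 + o
D(U) = 1/(4 + U)
g = 4*I*√5 (g = √(-80) = 4*I*√5 ≈ 8.9443*I)
C(L) = -17/6 (C(L) = 1/(4 + 2) - (4 - 1) = 1/6 - 1*3 = ⅙ - 3 = -17/6)
S(l) = 4*I*√5/l (S(l) = (4*I*√5)/l = 4*I*√5/l)
10814 - (S(-64) - C(20)) = 10814 - (4*I*√5/(-64) - 1*(-17/6)) = 10814 - (4*I*√5*(-1/64) + 17/6) = 10814 - (-I*√5/16 + 17/6) = 10814 - (17/6 - I*√5/16) = 10814 + (-17/6 + I*√5/16) = 64867/6 + I*√5/16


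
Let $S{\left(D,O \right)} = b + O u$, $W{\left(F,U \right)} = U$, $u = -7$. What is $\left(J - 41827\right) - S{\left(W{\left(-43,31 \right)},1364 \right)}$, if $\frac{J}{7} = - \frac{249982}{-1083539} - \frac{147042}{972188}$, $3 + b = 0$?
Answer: $- \frac{2428504935542199}{75243115238} \approx -32275.0$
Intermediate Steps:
$b = -3$ ($b = -3 + 0 = -3$)
$S{\left(D,O \right)} = -3 - 7 O$ ($S{\left(D,O \right)} = -3 + O \left(-7\right) = -3 - 7 O$)
$J = \frac{41851879489}{75243115238}$ ($J = 7 \left(- \frac{249982}{-1083539} - \frac{147042}{972188}\right) = 7 \left(\left(-249982\right) \left(- \frac{1}{1083539}\right) - \frac{10503}{69442}\right) = 7 \left(\frac{249982}{1083539} - \frac{10503}{69442}\right) = 7 \cdot \frac{5978839927}{75243115238} = \frac{41851879489}{75243115238} \approx 0.55622$)
$\left(J - 41827\right) - S{\left(W{\left(-43,31 \right)},1364 \right)} = \left(\frac{41851879489}{75243115238} - 41827\right) - \left(-3 - 9548\right) = - \frac{3147151929180337}{75243115238} - -9551 = - \frac{3147151929180337}{75243115238} + 9551 = - \frac{2428504935542199}{75243115238}$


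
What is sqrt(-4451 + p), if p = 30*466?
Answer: sqrt(9529) ≈ 97.617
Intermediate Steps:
p = 13980
sqrt(-4451 + p) = sqrt(-4451 + 13980) = sqrt(9529)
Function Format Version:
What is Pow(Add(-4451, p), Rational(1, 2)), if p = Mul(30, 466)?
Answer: Pow(9529, Rational(1, 2)) ≈ 97.617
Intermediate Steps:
p = 13980
Pow(Add(-4451, p), Rational(1, 2)) = Pow(Add(-4451, 13980), Rational(1, 2)) = Pow(9529, Rational(1, 2))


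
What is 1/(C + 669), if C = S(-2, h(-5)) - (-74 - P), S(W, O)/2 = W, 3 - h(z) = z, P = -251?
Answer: 1/488 ≈ 0.0020492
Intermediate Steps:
h(z) = 3 - z
S(W, O) = 2*W
C = -181 (C = 2*(-2) - (-74 - 1*(-251)) = -4 - (-74 + 251) = -4 - 1*177 = -4 - 177 = -181)
1/(C + 669) = 1/(-181 + 669) = 1/488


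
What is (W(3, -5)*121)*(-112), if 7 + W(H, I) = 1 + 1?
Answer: 67760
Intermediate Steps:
W(H, I) = -5 (W(H, I) = -7 + (1 + 1) = -7 + 2 = -5)
(W(3, -5)*121)*(-112) = -5*121*(-112) = -605*(-112) = 67760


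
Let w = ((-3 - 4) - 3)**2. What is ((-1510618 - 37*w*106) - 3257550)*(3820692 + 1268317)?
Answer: -26261159195312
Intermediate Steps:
w = 100 (w = (-7 - 3)**2 = (-10)**2 = 100)
((-1510618 - 37*w*106) - 3257550)*(3820692 + 1268317) = ((-1510618 - 37*100*106) - 3257550)*(3820692 + 1268317) = ((-1510618 - 3700*106) - 3257550)*5089009 = ((-1510618 - 1*392200) - 3257550)*5089009 = ((-1510618 - 392200) - 3257550)*5089009 = (-1902818 - 3257550)*5089009 = -5160368*5089009 = -26261159195312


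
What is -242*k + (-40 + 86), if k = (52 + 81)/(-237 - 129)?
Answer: 24511/183 ≈ 133.94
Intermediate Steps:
k = -133/366 (k = 133/(-366) = 133*(-1/366) = -133/366 ≈ -0.36339)
-242*k + (-40 + 86) = -242*(-133/366) + (-40 + 86) = 16093/183 + 46 = 24511/183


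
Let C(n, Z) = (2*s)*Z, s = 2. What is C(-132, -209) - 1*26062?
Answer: -26898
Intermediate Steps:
C(n, Z) = 4*Z (C(n, Z) = (2*2)*Z = 4*Z)
C(-132, -209) - 1*26062 = 4*(-209) - 1*26062 = -836 - 26062 = -26898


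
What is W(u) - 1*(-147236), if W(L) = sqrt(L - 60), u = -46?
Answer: 147236 + I*sqrt(106) ≈ 1.4724e+5 + 10.296*I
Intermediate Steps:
W(L) = sqrt(-60 + L)
W(u) - 1*(-147236) = sqrt(-60 - 46) - 1*(-147236) = sqrt(-106) + 147236 = I*sqrt(106) + 147236 = 147236 + I*sqrt(106)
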